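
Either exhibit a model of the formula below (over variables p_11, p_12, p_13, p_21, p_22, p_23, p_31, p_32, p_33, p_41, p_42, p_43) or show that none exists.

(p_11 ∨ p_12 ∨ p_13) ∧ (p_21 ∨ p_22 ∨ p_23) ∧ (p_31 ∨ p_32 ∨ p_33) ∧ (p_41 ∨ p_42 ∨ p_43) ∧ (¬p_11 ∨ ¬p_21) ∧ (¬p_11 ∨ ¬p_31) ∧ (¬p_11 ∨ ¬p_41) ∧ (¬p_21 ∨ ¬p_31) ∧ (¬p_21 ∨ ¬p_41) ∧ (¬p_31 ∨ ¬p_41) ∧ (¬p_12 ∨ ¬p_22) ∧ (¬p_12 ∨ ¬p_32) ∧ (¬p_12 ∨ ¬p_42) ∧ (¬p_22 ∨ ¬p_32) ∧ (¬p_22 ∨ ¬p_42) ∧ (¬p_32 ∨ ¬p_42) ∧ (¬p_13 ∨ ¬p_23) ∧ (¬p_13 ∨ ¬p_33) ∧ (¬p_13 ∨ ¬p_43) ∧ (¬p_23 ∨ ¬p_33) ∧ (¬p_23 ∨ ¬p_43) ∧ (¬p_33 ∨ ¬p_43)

Branch on p_11: set p_11 = False.
Branch on p_12: set p_12 = True.
From the singleton clause (¬p_22), p_22 = False.
From the singleton clause (¬p_32), p_32 = False.
From the singleton clause (¬p_42), p_42 = False.
Branch on p_21: set p_21 = True.
From the singleton clause (¬p_31), p_31 = False.
From the singleton clause (p_33), p_33 = True.
From the singleton clause (¬p_41), p_41 = False.
From the singleton clause (p_43), p_43 = True.
That conflicts with the unit clause (¬p_43).
That branch fails; take p_21 = False instead.
From the singleton clause (p_23), p_23 = True.
From the singleton clause (¬p_13), p_13 = False.
From the singleton clause (¬p_33), p_33 = False.
From the singleton clause (p_31), p_31 = True.
From the singleton clause (¬p_41), p_41 = False.
From the singleton clause (p_43), p_43 = True.
That conflicts with the unit clause (¬p_43).
Either choice for p_21 ends in contradiction.
That branch fails; take p_12 = False instead.
From the singleton clause (p_13), p_13 = True.
From the singleton clause (¬p_23), p_23 = False.
From the singleton clause (¬p_33), p_33 = False.
From the singleton clause (¬p_43), p_43 = False.
Branch on p_21: set p_21 = True.
From the singleton clause (¬p_31), p_31 = False.
From the singleton clause (p_32), p_32 = True.
From the singleton clause (¬p_41), p_41 = False.
From the singleton clause (p_42), p_42 = True.
That conflicts with the unit clause (¬p_42).
That branch fails; take p_21 = False instead.
From the singleton clause (p_22), p_22 = True.
From the singleton clause (¬p_32), p_32 = False.
From the singleton clause (p_31), p_31 = True.
From the singleton clause (¬p_41), p_41 = False.
From the singleton clause (p_42), p_42 = True.
That conflicts with the unit clause (¬p_42).
Either choice for p_21 ends in contradiction.
Either choice for p_12 ends in contradiction.
That branch fails; take p_11 = True instead.
From the singleton clause (¬p_21), p_21 = False.
From the singleton clause (¬p_31), p_31 = False.
From the singleton clause (¬p_41), p_41 = False.
Branch on p_22: set p_22 = True.
From the singleton clause (¬p_12), p_12 = False.
From the singleton clause (¬p_32), p_32 = False.
From the singleton clause (p_33), p_33 = True.
From the singleton clause (¬p_42), p_42 = False.
From the singleton clause (p_43), p_43 = True.
That conflicts with the unit clause (¬p_43).
That branch fails; take p_22 = False instead.
From the singleton clause (p_23), p_23 = True.
From the singleton clause (¬p_13), p_13 = False.
From the singleton clause (¬p_33), p_33 = False.
From the singleton clause (p_32), p_32 = True.
From the singleton clause (¬p_12), p_12 = False.
From the singleton clause (¬p_42), p_42 = False.
From the singleton clause (p_43), p_43 = True.
That conflicts with the unit clause (¬p_43).
Either choice for p_22 ends in contradiction.
Either choice for p_11 ends in contradiction.

UNSATISFIABLE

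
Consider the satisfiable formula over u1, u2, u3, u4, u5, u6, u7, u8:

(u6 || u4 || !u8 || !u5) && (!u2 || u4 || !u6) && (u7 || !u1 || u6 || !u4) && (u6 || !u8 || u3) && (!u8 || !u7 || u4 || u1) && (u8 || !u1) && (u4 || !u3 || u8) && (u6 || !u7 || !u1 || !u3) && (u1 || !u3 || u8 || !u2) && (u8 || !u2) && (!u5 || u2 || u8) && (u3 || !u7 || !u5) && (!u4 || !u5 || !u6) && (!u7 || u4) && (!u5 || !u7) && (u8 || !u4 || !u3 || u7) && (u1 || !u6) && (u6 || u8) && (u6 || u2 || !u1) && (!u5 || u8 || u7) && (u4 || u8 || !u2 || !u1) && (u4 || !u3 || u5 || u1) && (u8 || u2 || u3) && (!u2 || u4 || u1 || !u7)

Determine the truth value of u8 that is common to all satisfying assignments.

True

Suppose u8 = false.
The clause (!u1) is unit, so u1 = false.
The clause (!u2) is unit, so u2 = false.
The clause (!u5) is unit, so u5 = false.
The clause (!u6) is unit, so u6 = false.
Now (u6) is unsatisfied and unit — conflict.
So every satisfying assignment has u8 = True.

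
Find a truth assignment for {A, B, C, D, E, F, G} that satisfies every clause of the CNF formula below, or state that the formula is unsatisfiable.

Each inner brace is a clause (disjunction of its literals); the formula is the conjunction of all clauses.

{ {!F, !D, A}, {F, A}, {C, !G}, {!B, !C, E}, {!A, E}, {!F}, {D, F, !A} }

A: true, B: false, C: true, D: true, E: true, F: false, G: false

The clause (!F) is unit, so F = false.
The clause (A) is unit, so A = true.
The clause (E) is unit, so E = true.
The clause (D) is unit, so D = true.
Case C = true:
Every clause is now satisfied; B, G are unconstrained.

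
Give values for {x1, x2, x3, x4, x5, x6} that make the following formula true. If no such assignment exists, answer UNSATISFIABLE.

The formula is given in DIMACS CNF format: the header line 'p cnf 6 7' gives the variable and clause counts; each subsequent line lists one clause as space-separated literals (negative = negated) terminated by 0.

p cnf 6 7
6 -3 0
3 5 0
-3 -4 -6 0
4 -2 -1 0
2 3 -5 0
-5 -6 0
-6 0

The clause (¬x6) is unit, so x6 = False.
The clause (¬x3) is unit, so x3 = False.
The clause (x5) is unit, so x5 = True.
The clause (x2) is unit, so x2 = True.
Try x4 = True.
Every clause is now satisfied; x1 is unconstrained.

x1: True; x2: True; x3: False; x4: True; x5: True; x6: False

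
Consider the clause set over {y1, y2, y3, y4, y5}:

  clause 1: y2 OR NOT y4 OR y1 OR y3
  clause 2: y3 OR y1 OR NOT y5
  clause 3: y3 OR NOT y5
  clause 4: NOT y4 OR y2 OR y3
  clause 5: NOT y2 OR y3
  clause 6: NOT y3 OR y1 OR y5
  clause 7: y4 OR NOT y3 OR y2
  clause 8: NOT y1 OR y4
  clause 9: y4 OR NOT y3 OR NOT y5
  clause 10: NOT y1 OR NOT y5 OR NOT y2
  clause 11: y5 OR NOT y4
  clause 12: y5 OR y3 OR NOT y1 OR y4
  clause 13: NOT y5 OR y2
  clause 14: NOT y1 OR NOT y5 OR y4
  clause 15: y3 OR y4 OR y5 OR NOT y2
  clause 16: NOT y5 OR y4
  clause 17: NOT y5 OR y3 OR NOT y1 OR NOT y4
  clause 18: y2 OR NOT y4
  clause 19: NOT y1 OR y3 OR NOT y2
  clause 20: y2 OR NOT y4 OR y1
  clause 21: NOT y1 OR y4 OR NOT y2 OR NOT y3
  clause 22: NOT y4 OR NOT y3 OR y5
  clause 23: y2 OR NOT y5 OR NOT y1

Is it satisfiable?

Case y3 = false:
Unit clause (NOT y5) forces y5 = false.
Unit clause (NOT y2) forces y2 = false.
Unit clause (NOT y4) forces y4 = false.
Unit clause (NOT y1) forces y1 = false.
Every clause now holds.
A satisfying assignment: y1: false, y2: false, y3: false, y4: false, y5: false.

Satisfiable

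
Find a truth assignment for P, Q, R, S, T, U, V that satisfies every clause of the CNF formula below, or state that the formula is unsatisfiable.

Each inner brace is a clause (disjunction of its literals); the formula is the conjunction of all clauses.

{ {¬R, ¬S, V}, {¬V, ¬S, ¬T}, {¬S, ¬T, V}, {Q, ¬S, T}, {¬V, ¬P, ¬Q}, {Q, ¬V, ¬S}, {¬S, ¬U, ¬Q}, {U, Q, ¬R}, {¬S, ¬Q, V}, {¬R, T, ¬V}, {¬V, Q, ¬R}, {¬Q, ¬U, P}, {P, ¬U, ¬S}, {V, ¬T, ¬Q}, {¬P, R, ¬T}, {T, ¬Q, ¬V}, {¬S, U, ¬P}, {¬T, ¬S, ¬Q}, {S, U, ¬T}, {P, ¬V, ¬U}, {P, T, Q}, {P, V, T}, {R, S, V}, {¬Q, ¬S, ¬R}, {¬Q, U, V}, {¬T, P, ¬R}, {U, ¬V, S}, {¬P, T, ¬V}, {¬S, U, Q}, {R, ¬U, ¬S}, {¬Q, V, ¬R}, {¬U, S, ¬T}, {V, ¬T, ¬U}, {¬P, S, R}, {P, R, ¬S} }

P=True,  Q=False,  R=True,  S=False,  T=False,  U=True,  V=False

Suppose R = True.
Suppose S = False.
Suppose U = True.
Unit clause (¬T) forces T = False.
Unit clause (¬V) forces V = False.
Unit clause (P) forces P = True.
Unit clause (¬Q) forces Q = False.
Every clause now holds.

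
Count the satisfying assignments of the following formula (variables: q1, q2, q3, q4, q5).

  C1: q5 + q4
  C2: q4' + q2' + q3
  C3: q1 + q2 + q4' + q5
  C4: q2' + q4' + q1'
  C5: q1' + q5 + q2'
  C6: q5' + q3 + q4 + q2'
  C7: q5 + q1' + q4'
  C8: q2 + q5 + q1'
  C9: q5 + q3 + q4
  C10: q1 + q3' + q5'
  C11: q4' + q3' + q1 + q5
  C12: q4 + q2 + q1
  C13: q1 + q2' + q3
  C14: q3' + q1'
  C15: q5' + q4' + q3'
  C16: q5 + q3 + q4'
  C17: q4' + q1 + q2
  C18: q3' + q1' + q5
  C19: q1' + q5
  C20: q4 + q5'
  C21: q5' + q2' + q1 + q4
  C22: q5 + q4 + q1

1

There are 2^5 = 32 truth assignments over (q1, q2, q3, q4, q5).
Split on q3. With q3 = 1, the clauses containing q3 are satisfied and q3' drops from the rest; 0 of the 2^4 = 16 assignments to the other variables satisfy what remains.
With q3 = 0, by the same count on the reduced clause set, 1 assignment works.
Total: 0 + 1 = 1.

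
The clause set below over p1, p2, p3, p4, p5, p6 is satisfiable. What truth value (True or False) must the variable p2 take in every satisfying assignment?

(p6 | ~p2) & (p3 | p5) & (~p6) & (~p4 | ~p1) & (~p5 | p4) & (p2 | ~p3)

Suppose p2 = 1.
The clause (p6) is unit, so p6 = 1.
But (~p6) is also a unit clause — contradiction.
So every satisfying assignment has p2 = False.

False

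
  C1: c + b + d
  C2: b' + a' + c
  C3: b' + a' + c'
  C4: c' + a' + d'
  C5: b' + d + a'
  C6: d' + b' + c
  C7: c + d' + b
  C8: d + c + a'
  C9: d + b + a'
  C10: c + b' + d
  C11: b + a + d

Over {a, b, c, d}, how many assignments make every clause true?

3

There are 2^4 = 16 truth assignments over (a, b, c, d).
Check each against the 11 clauses (columns in the order a, b, c, d):
  F F F F  ✗ fails (c + b + d)
  F F F T  ✗ fails (c + d' + b)
  F F T F  ✗ fails (b + a + d)
  F F T T  ✓ satisfies all
  F T F F  ✗ fails (c + b' + d)
  F T F T  ✗ fails (d' + b' + c)
  F T T F  ✓ satisfies all
  F T T T  ✓ satisfies all
  T F F F  ✗ fails (c + b + d)
  T F F T  ✗ fails (c + d' + b)
  T F T F  ✗ fails (d + b + a')
  T F T T  ✗ fails (c' + a' + d')
  T T F F  ✗ fails (b' + a' + c)
  T T F T  ✗ fails (b' + a' + c)
  T T T F  ✗ fails (b' + a' + c')
  T T T T  ✗ fails (b' + a' + c')
3 of the 16 rows are models.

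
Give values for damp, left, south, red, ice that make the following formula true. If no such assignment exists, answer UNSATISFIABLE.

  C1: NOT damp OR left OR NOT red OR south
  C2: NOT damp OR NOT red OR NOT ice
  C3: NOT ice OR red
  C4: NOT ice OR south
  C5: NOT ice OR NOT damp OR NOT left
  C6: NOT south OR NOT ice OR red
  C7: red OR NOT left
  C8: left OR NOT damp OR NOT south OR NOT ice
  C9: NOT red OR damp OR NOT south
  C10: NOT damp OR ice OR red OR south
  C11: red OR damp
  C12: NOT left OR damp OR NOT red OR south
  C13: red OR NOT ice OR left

Branch on ice: set ice = false.
Branch on red: set red = true.
Branch on damp: set damp = true.
Branch on left: set left = true.
Every clause is now satisfied; south is unconstrained.

damp ↦ true; left ↦ true; south ↦ false; red ↦ true; ice ↦ false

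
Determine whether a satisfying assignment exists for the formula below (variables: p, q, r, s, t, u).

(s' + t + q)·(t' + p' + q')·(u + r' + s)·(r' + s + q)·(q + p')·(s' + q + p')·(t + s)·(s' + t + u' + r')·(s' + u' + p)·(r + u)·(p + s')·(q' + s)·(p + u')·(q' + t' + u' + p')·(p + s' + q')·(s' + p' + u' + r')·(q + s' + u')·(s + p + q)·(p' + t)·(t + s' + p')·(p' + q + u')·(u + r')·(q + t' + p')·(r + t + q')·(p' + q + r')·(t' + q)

No, unsatisfiable

Suppose q = 1.
Unit clause (s) forces s = 1.
Unit clause (p) forces p = 1.
Unit clause (t') forces t = 0.
But (t) is also a unit clause — contradiction.
Backtrack on q: now try q = 0.
Unit clause (p') forces p = 0.
Unit clause (s') forces s = 0.
But (s) is also a unit clause — contradiction.
Both values of q lead to a conflict.
No assignment satisfies every clause.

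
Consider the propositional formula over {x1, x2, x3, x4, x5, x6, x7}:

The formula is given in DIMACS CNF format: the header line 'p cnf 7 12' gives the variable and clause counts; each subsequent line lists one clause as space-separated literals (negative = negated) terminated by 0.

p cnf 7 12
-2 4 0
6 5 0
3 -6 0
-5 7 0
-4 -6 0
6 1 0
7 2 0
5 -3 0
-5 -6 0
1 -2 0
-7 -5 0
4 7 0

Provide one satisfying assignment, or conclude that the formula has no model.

Try x2 = False.
The clause (x7) is unit, so x7 = True.
The clause (¬x5) is unit, so x5 = False.
The clause (x6) is unit, so x6 = True.
The clause (x3) is unit, so x3 = True.
Now (¬x3) is unsatisfied and unit — conflict.
Undo x2 and try x2 = True.
The clause (x4) is unit, so x4 = True.
The clause (¬x6) is unit, so x6 = False.
The clause (x5) is unit, so x5 = True.
The clause (x7) is unit, so x7 = True.
Now (¬x7) is unsatisfied and unit — conflict.
Neither x2 = True nor x2 = False works.

UNSATISFIABLE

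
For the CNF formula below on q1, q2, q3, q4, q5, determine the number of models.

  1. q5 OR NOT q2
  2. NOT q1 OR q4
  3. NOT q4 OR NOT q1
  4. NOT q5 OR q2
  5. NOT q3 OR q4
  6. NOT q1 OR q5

There are 2^5 = 32 truth assignments over (q1, q2, q3, q4, q5).
Split on q2. With q2 = true, the clauses containing q2 are satisfied and NOT q2 drops from the rest; 3 of the 2^4 = 16 assignments to the other variables satisfy what remains.
With q2 = false, by the same count on the reduced clause set, 3 assignments work.
Total: 3 + 3 = 6.

6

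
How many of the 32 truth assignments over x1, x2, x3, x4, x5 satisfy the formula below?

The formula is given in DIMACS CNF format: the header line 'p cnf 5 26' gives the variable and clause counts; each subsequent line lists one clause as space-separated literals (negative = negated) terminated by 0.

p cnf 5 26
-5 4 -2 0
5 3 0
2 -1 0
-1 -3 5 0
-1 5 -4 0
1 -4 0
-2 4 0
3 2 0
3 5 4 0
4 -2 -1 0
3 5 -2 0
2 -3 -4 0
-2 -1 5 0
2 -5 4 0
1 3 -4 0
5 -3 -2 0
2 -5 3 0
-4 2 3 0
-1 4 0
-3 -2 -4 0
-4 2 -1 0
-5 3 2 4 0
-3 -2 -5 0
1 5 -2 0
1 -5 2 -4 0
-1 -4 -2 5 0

2

There are 2^5 = 32 truth assignments over (x1, x2, x3, x4, x5).
Split on x3. With x3 = True, the clauses containing x3 are satisfied and ¬x3 drops from the rest; 1 of the 2^4 = 16 assignments to the other variables satisfy what remains.
With x3 = False, by the same count on the reduced clause set, 1 assignment works.
(One model: x1=F, x2=F, x3=T, x4=F, x5=F.)
Total: 1 + 1 = 2.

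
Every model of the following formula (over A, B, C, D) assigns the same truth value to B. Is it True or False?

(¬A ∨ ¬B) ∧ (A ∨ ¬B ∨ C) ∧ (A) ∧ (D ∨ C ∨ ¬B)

False

Suppose B = True.
(¬A) alone gives A = False.
But (A) is also a unit clause — contradiction.
So every satisfying assignment has B = False.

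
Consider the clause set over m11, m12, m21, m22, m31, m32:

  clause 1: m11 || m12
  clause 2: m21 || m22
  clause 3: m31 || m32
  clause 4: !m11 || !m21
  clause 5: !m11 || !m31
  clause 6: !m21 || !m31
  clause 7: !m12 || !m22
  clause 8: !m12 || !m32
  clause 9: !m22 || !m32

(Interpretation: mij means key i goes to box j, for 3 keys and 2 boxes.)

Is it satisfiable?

Unsatisfiable

Case m11 = true:
(!m21) alone gives m21 = false.
(m22) alone gives m22 = true.
(!m31) alone gives m31 = false.
(m32) alone gives m32 = true.
Now (!m32) is unsatisfied and unit — conflict.
That branch fails; take m11 = false instead.
(m12) alone gives m12 = true.
(!m22) alone gives m22 = false.
(m21) alone gives m21 = true.
(!m31) alone gives m31 = false.
(m32) alone gives m32 = true.
Now (!m32) is unsatisfied and unit — conflict.
Neither m11 = true nor m11 = false works.
No assignment satisfies every clause.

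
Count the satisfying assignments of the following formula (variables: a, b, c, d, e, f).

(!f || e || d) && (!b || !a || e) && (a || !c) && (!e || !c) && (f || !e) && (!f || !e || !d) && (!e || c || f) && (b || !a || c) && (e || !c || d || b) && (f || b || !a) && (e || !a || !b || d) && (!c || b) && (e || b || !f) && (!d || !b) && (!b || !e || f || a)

There are 2^6 = 64 truth assignments over (a, b, c, d, e, f).
Split on f. With f = true, the clauses containing f are satisfied and !f drops from the rest; 3 of the 2^5 = 32 assignments to the other variables satisfy what remains.
With f = false, by the same count on the reduced clause set, 3 assignments work.
Total: 3 + 3 = 6.

6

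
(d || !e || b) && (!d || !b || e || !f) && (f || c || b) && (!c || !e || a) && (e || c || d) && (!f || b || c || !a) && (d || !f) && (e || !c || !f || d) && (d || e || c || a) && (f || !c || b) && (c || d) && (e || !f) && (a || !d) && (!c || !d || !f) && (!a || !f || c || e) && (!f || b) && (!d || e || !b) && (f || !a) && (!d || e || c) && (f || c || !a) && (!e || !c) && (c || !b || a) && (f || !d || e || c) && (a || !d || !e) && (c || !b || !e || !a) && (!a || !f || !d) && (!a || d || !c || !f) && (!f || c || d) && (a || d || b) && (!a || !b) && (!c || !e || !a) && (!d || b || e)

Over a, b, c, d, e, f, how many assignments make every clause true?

There are 2^6 = 64 truth assignments over (a, b, c, d, e, f).
Split on e. With e = true, the clauses containing e are satisfied and !e drops from the rest; 0 of the 2^5 = 32 assignments to the other variables satisfy what remains.
With e = false, by the same count on the reduced clause set, 1 assignment works.
(One model: a=F, b=T, c=T, d=F, e=F, f=F.)
Total: 0 + 1 = 1.

1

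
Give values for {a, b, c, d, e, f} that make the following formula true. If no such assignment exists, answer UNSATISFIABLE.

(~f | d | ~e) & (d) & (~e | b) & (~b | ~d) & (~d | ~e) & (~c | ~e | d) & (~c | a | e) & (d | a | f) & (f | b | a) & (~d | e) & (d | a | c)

UNSATISFIABLE

From the singleton clause (d), d = 1.
From the singleton clause (~b), b = 0.
From the singleton clause (~e), e = 0.
That conflicts with the unit clause (e).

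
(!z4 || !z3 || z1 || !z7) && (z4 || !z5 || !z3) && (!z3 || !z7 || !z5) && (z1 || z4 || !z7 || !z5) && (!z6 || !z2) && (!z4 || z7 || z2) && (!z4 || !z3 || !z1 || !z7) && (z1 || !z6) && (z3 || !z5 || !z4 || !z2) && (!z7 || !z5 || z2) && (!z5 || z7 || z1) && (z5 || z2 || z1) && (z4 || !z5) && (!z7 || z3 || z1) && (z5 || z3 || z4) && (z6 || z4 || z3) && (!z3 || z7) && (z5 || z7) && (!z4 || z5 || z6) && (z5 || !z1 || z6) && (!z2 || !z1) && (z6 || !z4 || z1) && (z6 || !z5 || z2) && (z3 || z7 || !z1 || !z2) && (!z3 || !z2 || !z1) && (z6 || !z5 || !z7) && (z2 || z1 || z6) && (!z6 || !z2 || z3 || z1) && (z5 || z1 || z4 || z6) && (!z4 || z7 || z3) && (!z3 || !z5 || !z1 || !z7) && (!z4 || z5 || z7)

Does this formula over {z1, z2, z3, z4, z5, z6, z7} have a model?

Satisfiable

Case z6 = true:
Unit clause (!z2) forces z2 = false.
Unit clause (z1) forces z1 = true.
Case z4 = false:
Unit clause (!z5) forces z5 = false.
Unit clause (z3) forces z3 = true.
Unit clause (z7) forces z7 = true.
All clauses are satisfied.
A satisfying assignment: z1=true,  z2=false,  z3=true,  z4=false,  z5=false,  z6=true,  z7=true.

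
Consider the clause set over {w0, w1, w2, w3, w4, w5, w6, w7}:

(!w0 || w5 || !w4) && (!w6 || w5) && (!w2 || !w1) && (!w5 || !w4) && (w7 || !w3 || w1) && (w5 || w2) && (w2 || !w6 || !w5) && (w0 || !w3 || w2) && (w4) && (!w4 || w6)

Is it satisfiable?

No, unsatisfiable

(w4) alone gives w4 = true.
(!w5) alone gives w5 = false.
(!w0) alone gives w0 = false.
(!w6) alone gives w6 = false.
Now (w6) is unsatisfied and unit — conflict.
No assignment satisfies every clause.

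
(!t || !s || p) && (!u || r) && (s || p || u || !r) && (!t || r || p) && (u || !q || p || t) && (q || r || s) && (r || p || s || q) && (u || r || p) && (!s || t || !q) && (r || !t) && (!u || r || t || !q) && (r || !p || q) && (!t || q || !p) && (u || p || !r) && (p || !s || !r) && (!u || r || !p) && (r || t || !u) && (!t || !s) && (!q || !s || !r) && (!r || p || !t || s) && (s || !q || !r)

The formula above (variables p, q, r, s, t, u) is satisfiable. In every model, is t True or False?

False

Suppose t = true.
The clause (r) is unit, so r = true.
The clause (!s) is unit, so s = false.
The clause (p) is unit, so p = true.
The clause (q) is unit, so q = true.
Now (!q) is unsatisfied and unit — conflict.
So every satisfying assignment has t = False.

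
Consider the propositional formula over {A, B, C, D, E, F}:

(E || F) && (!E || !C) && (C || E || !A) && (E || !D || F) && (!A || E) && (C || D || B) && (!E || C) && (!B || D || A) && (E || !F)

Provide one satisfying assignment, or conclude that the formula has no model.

UNSATISFIABLE

Try E = true.
The clause (!C) is unit, so C = false.
That conflicts with the unit clause (C).
Undo E and try E = false.
The clause (F) is unit, so F = true.
That conflicts with the unit clause (!F).
Both values of E lead to a conflict.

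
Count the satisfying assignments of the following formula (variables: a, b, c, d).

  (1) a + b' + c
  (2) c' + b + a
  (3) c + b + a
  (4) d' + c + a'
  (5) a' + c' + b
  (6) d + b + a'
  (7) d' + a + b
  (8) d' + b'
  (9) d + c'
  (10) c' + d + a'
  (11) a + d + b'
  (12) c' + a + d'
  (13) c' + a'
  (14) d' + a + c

There are 2^4 = 16 truth assignments over (a, b, c, d).
Check each against the 14 clauses (columns in the order a, b, c, d):
  F F F F  ✗ fails (c + b + a)
  F F F T  ✗ fails (c + b + a)
  F F T F  ✗ fails (c' + b + a)
  F F T T  ✗ fails (c' + b + a)
  F T F F  ✗ fails (a + b' + c)
  F T F T  ✗ fails (a + b' + c)
  F T T F  ✗ fails (d + c')
  F T T T  ✗ fails (d' + b')
  T F F F  ✗ fails (d + b + a')
  T F F T  ✗ fails (d' + c + a')
  T F T F  ✗ fails (a' + c' + b)
  T F T T  ✗ fails (a' + c' + b)
  T T F F  ✓ satisfies all
  T T F T  ✗ fails (d' + c + a')
  T T T F  ✗ fails (d + c')
  T T T T  ✗ fails (d' + b')
1 of the 16 rows is a model.

1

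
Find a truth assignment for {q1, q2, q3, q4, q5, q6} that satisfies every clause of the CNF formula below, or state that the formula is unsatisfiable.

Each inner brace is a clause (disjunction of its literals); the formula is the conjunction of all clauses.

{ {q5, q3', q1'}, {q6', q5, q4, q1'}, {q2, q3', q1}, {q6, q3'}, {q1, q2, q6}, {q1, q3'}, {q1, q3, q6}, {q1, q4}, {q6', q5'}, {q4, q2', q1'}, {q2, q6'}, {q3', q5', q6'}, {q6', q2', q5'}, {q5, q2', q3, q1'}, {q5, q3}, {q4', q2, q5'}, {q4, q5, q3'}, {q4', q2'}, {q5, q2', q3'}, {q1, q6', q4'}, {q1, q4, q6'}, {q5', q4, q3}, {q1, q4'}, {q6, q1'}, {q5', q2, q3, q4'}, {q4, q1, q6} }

Try q6 = 1.
The clause (q5') is unit, so q5 = 0.
The clause (q2) is unit, so q2 = 1.
The clause (q3) is unit, so q3 = 1.
That conflicts with the unit clause (q3').
So q6 must be the other value — set q6 = 0.
The clause (q3') is unit, so q3 = 0.
The clause (q1) is unit, so q1 = 1.
That conflicts with the unit clause (q1').
Both values of q6 lead to a conflict.

UNSATISFIABLE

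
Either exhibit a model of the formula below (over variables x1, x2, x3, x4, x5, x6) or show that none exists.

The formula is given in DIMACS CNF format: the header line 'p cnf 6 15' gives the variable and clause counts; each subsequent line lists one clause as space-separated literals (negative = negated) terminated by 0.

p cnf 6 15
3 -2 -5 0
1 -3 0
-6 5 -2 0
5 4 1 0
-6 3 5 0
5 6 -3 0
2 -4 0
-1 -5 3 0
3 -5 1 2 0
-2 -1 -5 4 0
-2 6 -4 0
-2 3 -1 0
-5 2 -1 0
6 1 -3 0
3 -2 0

Case x1 = True:
Case x2 = False:
The clause (¬x4) is unit, so x4 = False.
The clause (¬x5) is unit, so x5 = False.
Case x6 = True:
The clause (x3) is unit, so x3 = True.
Every clause now holds.

x1=True,  x2=False,  x3=True,  x4=False,  x5=False,  x6=True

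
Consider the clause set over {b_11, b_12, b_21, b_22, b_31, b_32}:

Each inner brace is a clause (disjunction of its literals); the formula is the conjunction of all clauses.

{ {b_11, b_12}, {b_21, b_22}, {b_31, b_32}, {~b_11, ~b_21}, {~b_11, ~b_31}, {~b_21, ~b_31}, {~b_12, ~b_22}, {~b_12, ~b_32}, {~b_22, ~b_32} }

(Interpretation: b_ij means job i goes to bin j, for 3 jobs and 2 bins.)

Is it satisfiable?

Case b_11 = 1:
The clause (~b_21) is unit, so b_21 = 0.
The clause (b_22) is unit, so b_22 = 1.
The clause (~b_31) is unit, so b_31 = 0.
The clause (b_32) is unit, so b_32 = 1.
But (~b_32) is also a unit clause — contradiction.
That branch fails; take b_11 = 0 instead.
The clause (b_12) is unit, so b_12 = 1.
The clause (~b_22) is unit, so b_22 = 0.
The clause (b_21) is unit, so b_21 = 1.
The clause (~b_31) is unit, so b_31 = 0.
The clause (b_32) is unit, so b_32 = 1.
But (~b_32) is also a unit clause — contradiction.
Neither b_11 = 1 nor b_11 = 0 works.
No assignment satisfies every clause.

Unsatisfiable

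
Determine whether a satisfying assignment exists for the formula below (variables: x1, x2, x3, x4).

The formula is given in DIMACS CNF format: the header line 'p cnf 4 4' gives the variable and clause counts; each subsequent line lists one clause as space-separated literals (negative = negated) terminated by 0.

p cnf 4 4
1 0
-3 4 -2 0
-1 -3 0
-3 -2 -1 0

Yes

The clause (x1) is unit, so x1 = True.
The clause (¬x3) is unit, so x3 = False.
No clause remains; x2, x4 are free.
A satisfying assignment: x1: True, x2: False, x3: False, x4: True.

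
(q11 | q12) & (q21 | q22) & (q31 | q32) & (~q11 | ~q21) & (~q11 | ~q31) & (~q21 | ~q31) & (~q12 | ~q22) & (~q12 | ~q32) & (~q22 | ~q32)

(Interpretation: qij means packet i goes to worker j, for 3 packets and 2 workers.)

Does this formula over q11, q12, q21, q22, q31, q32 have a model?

Try q11 = 1.
The clause (~q21) is unit, so q21 = 0.
The clause (q22) is unit, so q22 = 1.
The clause (~q31) is unit, so q31 = 0.
The clause (q32) is unit, so q32 = 1.
That conflicts with the unit clause (~q32).
Backtrack on q11: now try q11 = 0.
The clause (q12) is unit, so q12 = 1.
The clause (~q22) is unit, so q22 = 0.
The clause (q21) is unit, so q21 = 1.
The clause (~q31) is unit, so q31 = 0.
The clause (q32) is unit, so q32 = 1.
That conflicts with the unit clause (~q32).
Both values of q11 lead to a conflict.
No assignment satisfies every clause.

No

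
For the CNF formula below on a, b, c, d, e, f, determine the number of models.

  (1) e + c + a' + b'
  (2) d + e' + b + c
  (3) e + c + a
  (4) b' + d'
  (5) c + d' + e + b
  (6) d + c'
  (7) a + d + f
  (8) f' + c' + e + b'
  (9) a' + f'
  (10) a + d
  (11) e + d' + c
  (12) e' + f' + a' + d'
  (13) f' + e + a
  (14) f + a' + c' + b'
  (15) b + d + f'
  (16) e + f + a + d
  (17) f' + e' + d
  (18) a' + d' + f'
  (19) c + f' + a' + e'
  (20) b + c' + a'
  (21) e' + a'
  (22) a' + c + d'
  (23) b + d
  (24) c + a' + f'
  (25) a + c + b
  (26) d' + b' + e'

There are 2^6 = 64 truth assignments over (a, b, c, d, e, f).
Split on f. With f = 1, the clauses containing f are satisfied and f' drops from the rest; 1 of the 2^5 = 32 assignments to the other variables satisfy what remains.
With f = 0, by the same count on the reduced clause set, 2 assignments work.
Total: 1 + 2 = 3.

3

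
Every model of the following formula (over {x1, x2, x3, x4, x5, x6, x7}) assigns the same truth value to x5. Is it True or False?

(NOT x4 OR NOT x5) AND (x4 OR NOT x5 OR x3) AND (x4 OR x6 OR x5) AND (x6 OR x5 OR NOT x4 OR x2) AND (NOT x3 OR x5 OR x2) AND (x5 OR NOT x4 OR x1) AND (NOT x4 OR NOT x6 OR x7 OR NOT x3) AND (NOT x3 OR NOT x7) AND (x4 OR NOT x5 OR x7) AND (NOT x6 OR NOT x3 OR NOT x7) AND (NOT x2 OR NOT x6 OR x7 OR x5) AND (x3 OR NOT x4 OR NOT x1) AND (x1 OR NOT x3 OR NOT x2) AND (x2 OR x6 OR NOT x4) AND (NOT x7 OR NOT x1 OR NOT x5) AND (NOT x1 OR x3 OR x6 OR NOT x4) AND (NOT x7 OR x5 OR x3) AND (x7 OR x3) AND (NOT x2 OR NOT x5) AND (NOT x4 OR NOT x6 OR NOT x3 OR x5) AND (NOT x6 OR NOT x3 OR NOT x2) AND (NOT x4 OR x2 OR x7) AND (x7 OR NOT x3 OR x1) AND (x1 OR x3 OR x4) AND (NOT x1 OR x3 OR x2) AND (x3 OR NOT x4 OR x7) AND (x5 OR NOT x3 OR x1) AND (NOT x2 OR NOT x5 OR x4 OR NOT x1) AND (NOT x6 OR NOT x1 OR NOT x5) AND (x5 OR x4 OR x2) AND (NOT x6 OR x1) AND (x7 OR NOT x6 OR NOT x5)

Suppose x5 = true.
The clause (NOT x4) is unit, so x4 = false.
The clause (x3) is unit, so x3 = true.
The clause (NOT x7) is unit, so x7 = false.
That conflicts with the unit clause (x7).
So every satisfying assignment has x5 = False.

False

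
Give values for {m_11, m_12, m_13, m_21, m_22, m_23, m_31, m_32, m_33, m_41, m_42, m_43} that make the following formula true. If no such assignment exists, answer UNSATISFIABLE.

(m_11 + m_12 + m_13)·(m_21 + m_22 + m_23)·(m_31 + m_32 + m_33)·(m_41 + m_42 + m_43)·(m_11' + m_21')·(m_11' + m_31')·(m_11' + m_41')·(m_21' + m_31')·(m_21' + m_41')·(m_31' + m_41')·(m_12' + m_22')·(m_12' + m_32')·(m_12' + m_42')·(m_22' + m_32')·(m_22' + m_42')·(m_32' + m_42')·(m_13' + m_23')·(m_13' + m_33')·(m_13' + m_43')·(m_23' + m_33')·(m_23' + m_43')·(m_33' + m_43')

Branch on m_11: set m_11 = 0.
Branch on m_12: set m_12 = 1.
(m_22') alone gives m_22 = 0.
(m_32') alone gives m_32 = 0.
(m_42') alone gives m_42 = 0.
Branch on m_21: set m_21 = 1.
(m_31') alone gives m_31 = 0.
(m_33) alone gives m_33 = 1.
(m_41') alone gives m_41 = 0.
(m_43) alone gives m_43 = 1.
Now (m_43') is unsatisfied and unit — conflict.
So m_21 must be the other value — set m_21 = 0.
(m_23) alone gives m_23 = 1.
(m_13') alone gives m_13 = 0.
(m_33') alone gives m_33 = 0.
(m_31) alone gives m_31 = 1.
(m_41') alone gives m_41 = 0.
(m_43) alone gives m_43 = 1.
Now (m_43') is unsatisfied and unit — conflict.
Either choice for m_21 ends in contradiction.
So m_12 must be the other value — set m_12 = 0.
(m_13) alone gives m_13 = 1.
(m_23') alone gives m_23 = 0.
(m_33') alone gives m_33 = 0.
(m_43') alone gives m_43 = 0.
Branch on m_21: set m_21 = 1.
(m_31') alone gives m_31 = 0.
(m_32) alone gives m_32 = 1.
(m_41') alone gives m_41 = 0.
(m_42) alone gives m_42 = 1.
Now (m_42') is unsatisfied and unit — conflict.
So m_21 must be the other value — set m_21 = 0.
(m_22) alone gives m_22 = 1.
(m_32') alone gives m_32 = 0.
(m_31) alone gives m_31 = 1.
(m_41') alone gives m_41 = 0.
(m_42) alone gives m_42 = 1.
Now (m_42') is unsatisfied and unit — conflict.
Either choice for m_21 ends in contradiction.
Either choice for m_12 ends in contradiction.
So m_11 must be the other value — set m_11 = 1.
(m_21') alone gives m_21 = 0.
(m_31') alone gives m_31 = 0.
(m_41') alone gives m_41 = 0.
Branch on m_22: set m_22 = 1.
(m_12') alone gives m_12 = 0.
(m_32') alone gives m_32 = 0.
(m_33) alone gives m_33 = 1.
(m_42') alone gives m_42 = 0.
(m_43) alone gives m_43 = 1.
Now (m_43') is unsatisfied and unit — conflict.
So m_22 must be the other value — set m_22 = 0.
(m_23) alone gives m_23 = 1.
(m_13') alone gives m_13 = 0.
(m_33') alone gives m_33 = 0.
(m_32) alone gives m_32 = 1.
(m_12') alone gives m_12 = 0.
(m_42') alone gives m_42 = 0.
(m_43) alone gives m_43 = 1.
Now (m_43') is unsatisfied and unit — conflict.
Either choice for m_22 ends in contradiction.
Either choice for m_11 ends in contradiction.

UNSATISFIABLE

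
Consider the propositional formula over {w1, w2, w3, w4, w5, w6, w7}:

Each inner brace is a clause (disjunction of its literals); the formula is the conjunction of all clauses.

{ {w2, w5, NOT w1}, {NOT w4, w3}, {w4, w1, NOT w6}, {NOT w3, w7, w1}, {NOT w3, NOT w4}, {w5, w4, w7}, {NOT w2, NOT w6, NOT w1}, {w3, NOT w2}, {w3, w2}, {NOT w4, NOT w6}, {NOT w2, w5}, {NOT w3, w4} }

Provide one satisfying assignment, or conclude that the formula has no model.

UNSATISFIABLE

Case w4 = false:
(NOT w3) alone gives w3 = false.
(NOT w2) alone gives w2 = false.
Now (w2) is unsatisfied and unit — conflict.
So w4 must be the other value — set w4 = true.
(w3) alone gives w3 = true.
Now (NOT w3) is unsatisfied and unit — conflict.
Neither w4 = true nor w4 = false works.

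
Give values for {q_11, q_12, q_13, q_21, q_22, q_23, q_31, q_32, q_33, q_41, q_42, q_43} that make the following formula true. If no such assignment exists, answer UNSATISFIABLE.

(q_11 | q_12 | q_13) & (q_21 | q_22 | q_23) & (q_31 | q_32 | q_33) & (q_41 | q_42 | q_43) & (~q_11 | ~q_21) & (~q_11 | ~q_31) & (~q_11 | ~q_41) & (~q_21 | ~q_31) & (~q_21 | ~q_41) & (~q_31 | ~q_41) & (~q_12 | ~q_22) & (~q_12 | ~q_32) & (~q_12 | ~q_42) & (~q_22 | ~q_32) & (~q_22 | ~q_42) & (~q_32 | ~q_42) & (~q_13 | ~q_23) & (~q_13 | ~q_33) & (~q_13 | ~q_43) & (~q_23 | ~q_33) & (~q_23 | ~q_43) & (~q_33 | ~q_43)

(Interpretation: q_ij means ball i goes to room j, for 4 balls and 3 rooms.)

Branch on q_11: set q_11 = 0.
Branch on q_12: set q_12 = 1.
The clause (~q_22) is unit, so q_22 = 0.
The clause (~q_32) is unit, so q_32 = 0.
The clause (~q_42) is unit, so q_42 = 0.
Branch on q_21: set q_21 = 1.
The clause (~q_31) is unit, so q_31 = 0.
The clause (q_33) is unit, so q_33 = 1.
The clause (~q_41) is unit, so q_41 = 0.
The clause (q_43) is unit, so q_43 = 1.
Now (~q_43) is unsatisfied and unit — conflict.
So q_21 must be the other value — set q_21 = 0.
The clause (q_23) is unit, so q_23 = 1.
The clause (~q_13) is unit, so q_13 = 0.
The clause (~q_33) is unit, so q_33 = 0.
The clause (q_31) is unit, so q_31 = 1.
The clause (~q_41) is unit, so q_41 = 0.
The clause (q_43) is unit, so q_43 = 1.
Now (~q_43) is unsatisfied and unit — conflict.
Either choice for q_21 ends in contradiction.
So q_12 must be the other value — set q_12 = 0.
The clause (q_13) is unit, so q_13 = 1.
The clause (~q_23) is unit, so q_23 = 0.
The clause (~q_33) is unit, so q_33 = 0.
The clause (~q_43) is unit, so q_43 = 0.
Branch on q_21: set q_21 = 1.
The clause (~q_31) is unit, so q_31 = 0.
The clause (q_32) is unit, so q_32 = 1.
The clause (~q_41) is unit, so q_41 = 0.
The clause (q_42) is unit, so q_42 = 1.
Now (~q_42) is unsatisfied and unit — conflict.
So q_21 must be the other value — set q_21 = 0.
The clause (q_22) is unit, so q_22 = 1.
The clause (~q_32) is unit, so q_32 = 0.
The clause (q_31) is unit, so q_31 = 1.
The clause (~q_41) is unit, so q_41 = 0.
The clause (q_42) is unit, so q_42 = 1.
Now (~q_42) is unsatisfied and unit — conflict.
Either choice for q_21 ends in contradiction.
Either choice for q_12 ends in contradiction.
So q_11 must be the other value — set q_11 = 1.
The clause (~q_21) is unit, so q_21 = 0.
The clause (~q_31) is unit, so q_31 = 0.
The clause (~q_41) is unit, so q_41 = 0.
Branch on q_22: set q_22 = 1.
The clause (~q_12) is unit, so q_12 = 0.
The clause (~q_32) is unit, so q_32 = 0.
The clause (q_33) is unit, so q_33 = 1.
The clause (~q_42) is unit, so q_42 = 0.
The clause (q_43) is unit, so q_43 = 1.
Now (~q_43) is unsatisfied and unit — conflict.
So q_22 must be the other value — set q_22 = 0.
The clause (q_23) is unit, so q_23 = 1.
The clause (~q_13) is unit, so q_13 = 0.
The clause (~q_33) is unit, so q_33 = 0.
The clause (q_32) is unit, so q_32 = 1.
The clause (~q_12) is unit, so q_12 = 0.
The clause (~q_42) is unit, so q_42 = 0.
The clause (q_43) is unit, so q_43 = 1.
Now (~q_43) is unsatisfied and unit — conflict.
Either choice for q_22 ends in contradiction.
Either choice for q_11 ends in contradiction.

UNSATISFIABLE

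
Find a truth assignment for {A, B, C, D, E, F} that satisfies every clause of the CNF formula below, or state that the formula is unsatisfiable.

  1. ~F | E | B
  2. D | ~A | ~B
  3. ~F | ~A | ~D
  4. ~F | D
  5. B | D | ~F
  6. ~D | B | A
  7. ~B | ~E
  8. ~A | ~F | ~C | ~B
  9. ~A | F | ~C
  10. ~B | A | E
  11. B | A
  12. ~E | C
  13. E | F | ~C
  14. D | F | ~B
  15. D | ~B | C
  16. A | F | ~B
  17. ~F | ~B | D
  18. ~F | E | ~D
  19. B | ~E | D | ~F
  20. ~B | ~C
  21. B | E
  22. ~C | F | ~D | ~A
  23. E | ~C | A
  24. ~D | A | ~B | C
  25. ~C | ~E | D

A ↦ 1; B ↦ 1; C ↦ 0; D ↦ 1; E ↦ 0; F ↦ 0

Case F = 0:
Case B = 1:
(~E) alone gives E = 0.
(A) alone gives A = 1.
(D) alone gives D = 1.
(~C) alone gives C = 0.
All clauses are satisfied.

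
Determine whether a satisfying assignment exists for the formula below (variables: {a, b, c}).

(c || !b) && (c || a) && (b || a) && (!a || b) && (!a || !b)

Yes

Case c = true:
Case b = true:
(!a) alone gives a = false.
All clauses are satisfied.
A satisfying assignment: a ↦ false; b ↦ true; c ↦ true.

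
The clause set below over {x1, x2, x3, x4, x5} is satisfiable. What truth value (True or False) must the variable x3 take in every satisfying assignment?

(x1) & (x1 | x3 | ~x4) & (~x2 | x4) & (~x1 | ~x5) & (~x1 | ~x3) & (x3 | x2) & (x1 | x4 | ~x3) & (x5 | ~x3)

Suppose x3 = 1.
The clause (x1) is unit, so x1 = 1.
That conflicts with the unit clause (~x1).
So every satisfying assignment has x3 = False.

False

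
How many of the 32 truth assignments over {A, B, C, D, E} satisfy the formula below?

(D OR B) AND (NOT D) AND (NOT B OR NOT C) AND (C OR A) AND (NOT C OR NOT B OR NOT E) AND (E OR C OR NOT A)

1

There are 2^5 = 32 truth assignments over (A, B, C, D, E).
Split on D. With D = true, the clauses containing D are satisfied and NOT D drops from the rest; 0 of the 2^4 = 16 assignments to the other variables satisfy what remains.
With D = false, by the same count on the reduced clause set, 1 assignment works.
(One model: A=T, B=T, C=F, D=F, E=T.)
Total: 0 + 1 = 1.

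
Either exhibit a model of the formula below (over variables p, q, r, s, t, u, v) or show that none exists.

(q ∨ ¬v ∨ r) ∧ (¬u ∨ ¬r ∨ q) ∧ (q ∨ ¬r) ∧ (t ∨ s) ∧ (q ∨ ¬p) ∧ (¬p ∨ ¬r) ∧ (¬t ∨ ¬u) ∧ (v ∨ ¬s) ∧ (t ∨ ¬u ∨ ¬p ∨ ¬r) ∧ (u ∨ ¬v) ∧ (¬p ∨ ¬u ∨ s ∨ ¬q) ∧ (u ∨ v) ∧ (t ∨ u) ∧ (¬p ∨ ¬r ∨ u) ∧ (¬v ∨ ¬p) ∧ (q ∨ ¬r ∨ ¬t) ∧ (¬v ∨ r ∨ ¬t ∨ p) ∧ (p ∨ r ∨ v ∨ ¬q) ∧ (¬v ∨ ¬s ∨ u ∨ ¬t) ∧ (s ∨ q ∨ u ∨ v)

p=False, q=True, r=True, s=True, t=False, u=True, v=True

Case q = True:
Case t = False:
(s) alone gives s = True.
(v) alone gives v = True.
(u) alone gives u = True.
(¬p) alone gives p = False.
No clause remains; r is free.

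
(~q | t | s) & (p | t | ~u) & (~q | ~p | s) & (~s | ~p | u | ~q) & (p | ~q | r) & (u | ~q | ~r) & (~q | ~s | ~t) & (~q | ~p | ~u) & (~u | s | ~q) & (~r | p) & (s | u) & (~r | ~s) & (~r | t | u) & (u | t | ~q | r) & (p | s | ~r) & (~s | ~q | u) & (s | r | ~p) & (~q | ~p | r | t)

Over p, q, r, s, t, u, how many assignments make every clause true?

There are 2^6 = 64 truth assignments over (p, q, r, s, t, u).
Split on t. With t = 1, the clauses containing t are satisfied and ~t drops from the rest; 6 of the 2^5 = 32 assignments to the other variables satisfy what remains.
With t = 0, by the same count on the reduced clause set, 4 assignments work.
Total: 6 + 4 = 10.

10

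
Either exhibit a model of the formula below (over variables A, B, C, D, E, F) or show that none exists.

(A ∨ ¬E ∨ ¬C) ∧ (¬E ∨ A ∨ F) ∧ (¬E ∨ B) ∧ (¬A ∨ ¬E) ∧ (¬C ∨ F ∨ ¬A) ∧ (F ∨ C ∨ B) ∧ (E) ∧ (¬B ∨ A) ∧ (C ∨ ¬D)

Unit clause (E) forces E = True.
Unit clause (B) forces B = True.
Unit clause (¬A) forces A = False.
Now (A) is unsatisfied and unit — conflict.

UNSATISFIABLE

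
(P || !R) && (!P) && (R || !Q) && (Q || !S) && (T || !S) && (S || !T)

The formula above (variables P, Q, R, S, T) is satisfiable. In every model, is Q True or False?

False

Suppose Q = true.
(!P) alone gives P = false.
(!R) alone gives R = false.
Now (R) is unsatisfied and unit — conflict.
So every satisfying assignment has Q = False.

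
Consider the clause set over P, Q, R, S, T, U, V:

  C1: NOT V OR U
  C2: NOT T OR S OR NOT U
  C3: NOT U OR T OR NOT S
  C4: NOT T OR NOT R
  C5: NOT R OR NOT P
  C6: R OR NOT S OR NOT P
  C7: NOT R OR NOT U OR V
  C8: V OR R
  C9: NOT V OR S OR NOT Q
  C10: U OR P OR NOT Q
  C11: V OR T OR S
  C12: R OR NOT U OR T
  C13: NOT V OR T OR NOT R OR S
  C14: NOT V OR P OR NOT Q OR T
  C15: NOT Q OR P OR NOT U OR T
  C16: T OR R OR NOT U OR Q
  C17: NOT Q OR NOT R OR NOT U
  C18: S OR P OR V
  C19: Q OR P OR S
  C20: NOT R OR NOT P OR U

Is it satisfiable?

Yes

Branch on V: set V = true.
The clause (U) is unit, so U = true.
Branch on T: set T = true.
The clause (S) is unit, so S = true.
The clause (NOT R) is unit, so R = false.
The clause (NOT P) is unit, so P = false.
No clause remains; Q is free.
A satisfying assignment: P: false; Q: true; R: false; S: true; T: true; U: true; V: true.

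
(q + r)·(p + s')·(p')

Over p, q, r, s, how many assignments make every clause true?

3

There are 2^4 = 16 truth assignments over (p, q, r, s).
Check each against the 3 clauses (columns in the order p, q, r, s):
  F F F F  ✗ fails (q + r)
  F F F T  ✗ fails (q + r)
  F F T F  ✓ satisfies all
  F F T T  ✗ fails (p + s')
  F T F F  ✓ satisfies all
  F T F T  ✗ fails (p + s')
  F T T F  ✓ satisfies all
  F T T T  ✗ fails (p + s')
  T F F F  ✗ fails (q + r)
  T F F T  ✗ fails (q + r)
  T F T F  ✗ fails (p')
  T F T T  ✗ fails (p')
  T T F F  ✗ fails (p')
  T T F T  ✗ fails (p')
  T T T F  ✗ fails (p')
  T T T T  ✗ fails (p')
3 of the 16 rows are models.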